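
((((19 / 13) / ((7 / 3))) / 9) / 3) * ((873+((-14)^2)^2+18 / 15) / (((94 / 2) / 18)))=7465138 / 21385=349.08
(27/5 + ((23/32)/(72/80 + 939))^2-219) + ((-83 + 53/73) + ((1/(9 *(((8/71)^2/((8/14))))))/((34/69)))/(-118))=-17152526261430236179/57955559388330240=-295.96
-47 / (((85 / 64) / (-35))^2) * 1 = -9433088 / 289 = -32640.44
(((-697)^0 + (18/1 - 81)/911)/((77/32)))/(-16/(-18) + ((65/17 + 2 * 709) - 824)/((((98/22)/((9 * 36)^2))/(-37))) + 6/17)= -0.00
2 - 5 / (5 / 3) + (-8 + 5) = -4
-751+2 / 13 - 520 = -16521 / 13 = -1270.85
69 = 69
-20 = -20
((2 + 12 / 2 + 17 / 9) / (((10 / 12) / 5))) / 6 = 89 / 9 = 9.89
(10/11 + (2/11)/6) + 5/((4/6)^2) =1609/132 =12.19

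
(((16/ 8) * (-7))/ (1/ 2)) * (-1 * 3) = 84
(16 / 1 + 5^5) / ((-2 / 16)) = -25128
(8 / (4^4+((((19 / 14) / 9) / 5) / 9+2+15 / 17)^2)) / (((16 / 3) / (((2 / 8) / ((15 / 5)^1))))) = 2322758025 / 4911746618018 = 0.00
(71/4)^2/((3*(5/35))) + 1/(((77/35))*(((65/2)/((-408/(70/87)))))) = 174907627/240240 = 728.05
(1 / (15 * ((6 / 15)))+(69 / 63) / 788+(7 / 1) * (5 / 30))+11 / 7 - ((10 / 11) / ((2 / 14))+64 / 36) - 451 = -249142777 / 546084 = -456.24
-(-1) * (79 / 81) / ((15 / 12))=0.78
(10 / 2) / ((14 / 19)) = 95 / 14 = 6.79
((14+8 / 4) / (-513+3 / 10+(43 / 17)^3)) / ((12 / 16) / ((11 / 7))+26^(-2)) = -146132272 / 2171055409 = -0.07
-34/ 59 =-0.58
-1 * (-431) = 431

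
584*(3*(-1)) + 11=-1741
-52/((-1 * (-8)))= -13/2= -6.50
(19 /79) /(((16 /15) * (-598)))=-285 /755872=-0.00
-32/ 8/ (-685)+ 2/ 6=697/ 2055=0.34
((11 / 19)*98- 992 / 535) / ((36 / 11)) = 3068351 / 182970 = 16.77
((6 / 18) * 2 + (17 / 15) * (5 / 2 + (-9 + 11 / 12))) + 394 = 69901 / 180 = 388.34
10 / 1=10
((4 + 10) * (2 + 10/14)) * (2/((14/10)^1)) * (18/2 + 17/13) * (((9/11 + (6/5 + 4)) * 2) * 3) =20225424/1001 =20205.22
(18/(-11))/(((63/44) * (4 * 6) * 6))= -1/126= -0.01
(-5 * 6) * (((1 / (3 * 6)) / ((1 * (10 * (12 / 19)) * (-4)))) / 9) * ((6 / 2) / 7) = 0.00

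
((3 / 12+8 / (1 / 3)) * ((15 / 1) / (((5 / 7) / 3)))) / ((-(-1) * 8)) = 190.97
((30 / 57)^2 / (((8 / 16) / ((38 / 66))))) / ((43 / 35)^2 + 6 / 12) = 490000 / 3086721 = 0.16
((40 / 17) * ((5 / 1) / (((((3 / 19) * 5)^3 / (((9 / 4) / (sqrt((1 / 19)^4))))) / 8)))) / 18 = 19808792 / 2295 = 8631.28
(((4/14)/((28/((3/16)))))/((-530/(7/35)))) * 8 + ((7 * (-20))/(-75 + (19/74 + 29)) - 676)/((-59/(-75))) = -17747119019829/20746394200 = -855.43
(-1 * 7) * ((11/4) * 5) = -385/4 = -96.25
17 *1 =17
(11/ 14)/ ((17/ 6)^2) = 198/ 2023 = 0.10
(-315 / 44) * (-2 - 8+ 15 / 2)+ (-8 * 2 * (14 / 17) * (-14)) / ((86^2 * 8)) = 49515599 / 2766104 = 17.90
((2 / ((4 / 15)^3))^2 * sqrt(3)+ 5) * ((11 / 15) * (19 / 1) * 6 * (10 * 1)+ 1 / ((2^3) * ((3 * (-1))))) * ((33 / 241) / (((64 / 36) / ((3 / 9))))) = 3310395 / 30848+ 7541493609375 * sqrt(3) / 31588352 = 413622.08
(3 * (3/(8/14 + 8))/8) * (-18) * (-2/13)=189/520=0.36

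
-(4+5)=-9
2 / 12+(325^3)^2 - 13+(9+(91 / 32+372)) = 113128335937535617 / 96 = 1178420166015996.01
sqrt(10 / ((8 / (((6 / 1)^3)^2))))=108 * sqrt(5)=241.50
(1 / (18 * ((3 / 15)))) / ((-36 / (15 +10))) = -125 / 648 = -0.19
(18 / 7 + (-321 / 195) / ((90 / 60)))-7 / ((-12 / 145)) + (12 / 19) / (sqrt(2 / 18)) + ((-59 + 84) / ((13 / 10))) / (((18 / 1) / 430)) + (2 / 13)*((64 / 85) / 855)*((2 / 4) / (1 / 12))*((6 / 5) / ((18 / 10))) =547.35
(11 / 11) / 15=1 / 15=0.07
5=5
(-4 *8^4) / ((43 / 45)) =-737280 / 43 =-17146.05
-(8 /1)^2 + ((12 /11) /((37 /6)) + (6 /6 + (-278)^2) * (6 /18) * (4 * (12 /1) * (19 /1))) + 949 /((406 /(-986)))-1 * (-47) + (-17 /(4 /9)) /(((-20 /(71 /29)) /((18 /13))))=1009298877262183 /42962920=23492324.95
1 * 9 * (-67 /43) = -14.02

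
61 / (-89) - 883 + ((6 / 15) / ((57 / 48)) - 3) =-7494077 / 8455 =-886.35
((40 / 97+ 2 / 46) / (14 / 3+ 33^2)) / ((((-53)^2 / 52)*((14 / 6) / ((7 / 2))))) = 237978 / 20561629999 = 0.00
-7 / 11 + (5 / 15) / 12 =-0.61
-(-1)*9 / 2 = 4.50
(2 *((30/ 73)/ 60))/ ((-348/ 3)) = -1/ 8468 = -0.00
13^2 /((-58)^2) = 169 /3364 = 0.05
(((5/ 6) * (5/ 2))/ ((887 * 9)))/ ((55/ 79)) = 395/ 1053756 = 0.00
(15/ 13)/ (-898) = -15/ 11674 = -0.00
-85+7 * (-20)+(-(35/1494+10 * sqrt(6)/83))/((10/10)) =-336185/1494 - 10 * sqrt(6)/83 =-225.32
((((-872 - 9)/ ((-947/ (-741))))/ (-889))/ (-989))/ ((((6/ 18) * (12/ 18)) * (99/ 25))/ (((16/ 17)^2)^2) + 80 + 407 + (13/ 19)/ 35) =-10161028300800/ 6326112402276176063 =-0.00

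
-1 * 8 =-8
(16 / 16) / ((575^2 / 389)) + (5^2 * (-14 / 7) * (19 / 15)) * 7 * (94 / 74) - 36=-21988503071 / 36699375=-599.15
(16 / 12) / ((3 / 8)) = 32 / 9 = 3.56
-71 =-71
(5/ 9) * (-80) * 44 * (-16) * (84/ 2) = 3942400/ 3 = 1314133.33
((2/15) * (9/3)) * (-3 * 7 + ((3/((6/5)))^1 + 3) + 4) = -23/5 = -4.60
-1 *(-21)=21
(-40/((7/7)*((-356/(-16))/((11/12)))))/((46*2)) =-110/6141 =-0.02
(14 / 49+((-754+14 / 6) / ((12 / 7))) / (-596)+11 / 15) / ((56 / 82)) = 54027299 / 21026880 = 2.57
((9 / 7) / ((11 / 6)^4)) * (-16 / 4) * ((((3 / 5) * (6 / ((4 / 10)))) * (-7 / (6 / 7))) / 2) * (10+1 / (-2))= 2326968 / 14641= 158.94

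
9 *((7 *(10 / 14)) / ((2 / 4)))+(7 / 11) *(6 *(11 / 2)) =111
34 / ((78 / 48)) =272 / 13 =20.92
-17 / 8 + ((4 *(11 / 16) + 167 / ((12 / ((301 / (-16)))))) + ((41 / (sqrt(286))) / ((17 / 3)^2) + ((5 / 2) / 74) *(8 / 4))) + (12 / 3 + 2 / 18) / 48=-16689155 / 63936 + 369 *sqrt(286) / 82654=-260.95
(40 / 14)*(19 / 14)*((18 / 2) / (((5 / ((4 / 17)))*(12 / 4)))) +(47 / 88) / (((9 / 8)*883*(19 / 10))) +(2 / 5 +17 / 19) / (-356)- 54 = -53.46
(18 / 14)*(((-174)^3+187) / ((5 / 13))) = -616336929 / 35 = -17609626.54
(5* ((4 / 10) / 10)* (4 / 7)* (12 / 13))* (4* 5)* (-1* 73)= -14016 / 91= -154.02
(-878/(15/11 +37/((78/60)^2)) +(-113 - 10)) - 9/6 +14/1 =-12819339/86470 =-148.25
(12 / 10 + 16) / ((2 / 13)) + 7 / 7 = 564 / 5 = 112.80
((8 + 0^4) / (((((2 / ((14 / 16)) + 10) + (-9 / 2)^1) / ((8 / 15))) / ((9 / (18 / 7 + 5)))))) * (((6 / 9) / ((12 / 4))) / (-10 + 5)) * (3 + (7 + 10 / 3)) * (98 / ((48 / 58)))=-35650048 / 779895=-45.71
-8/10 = -4/5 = -0.80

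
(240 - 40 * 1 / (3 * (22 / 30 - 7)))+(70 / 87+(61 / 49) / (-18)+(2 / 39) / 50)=94887971747 / 390703950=242.86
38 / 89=0.43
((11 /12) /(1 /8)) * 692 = 15224 /3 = 5074.67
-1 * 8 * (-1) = 8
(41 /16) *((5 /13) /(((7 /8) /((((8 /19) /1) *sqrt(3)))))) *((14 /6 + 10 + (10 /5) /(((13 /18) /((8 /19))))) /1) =1171780 *sqrt(3) /183027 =11.09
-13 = -13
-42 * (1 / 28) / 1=-3 / 2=-1.50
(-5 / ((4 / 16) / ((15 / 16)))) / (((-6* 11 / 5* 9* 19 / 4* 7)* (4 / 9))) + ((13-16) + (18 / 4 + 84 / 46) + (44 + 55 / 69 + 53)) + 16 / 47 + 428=20096764427 / 37956072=529.47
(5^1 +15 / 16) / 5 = 19 / 16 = 1.19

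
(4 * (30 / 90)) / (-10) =-2 / 15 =-0.13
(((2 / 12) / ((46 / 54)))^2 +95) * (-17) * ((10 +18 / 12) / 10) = -3418717 / 1840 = -1858.00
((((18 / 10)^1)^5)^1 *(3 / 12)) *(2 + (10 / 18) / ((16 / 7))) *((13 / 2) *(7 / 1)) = 192847473 / 400000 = 482.12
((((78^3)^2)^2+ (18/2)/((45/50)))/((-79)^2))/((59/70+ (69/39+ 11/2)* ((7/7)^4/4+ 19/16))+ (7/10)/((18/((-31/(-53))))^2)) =168009316627398005393619267522240/233488817623261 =719560441213439550.91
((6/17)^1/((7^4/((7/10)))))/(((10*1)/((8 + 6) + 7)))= 9/41650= 0.00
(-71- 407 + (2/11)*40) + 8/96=-62125/132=-470.64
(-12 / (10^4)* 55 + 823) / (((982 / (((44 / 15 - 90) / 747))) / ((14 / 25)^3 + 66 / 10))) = -28445724684419 / 42981679687500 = -0.66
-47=-47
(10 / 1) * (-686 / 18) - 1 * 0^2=-3430 / 9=-381.11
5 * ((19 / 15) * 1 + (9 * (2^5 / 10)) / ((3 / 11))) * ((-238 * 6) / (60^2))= -190757 / 900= -211.95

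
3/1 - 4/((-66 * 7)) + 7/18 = 4709/1386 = 3.40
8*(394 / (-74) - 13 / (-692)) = -271686 / 6401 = -42.44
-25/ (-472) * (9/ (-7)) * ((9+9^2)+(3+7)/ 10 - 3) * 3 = -17.98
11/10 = 1.10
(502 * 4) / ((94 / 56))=56224 / 47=1196.26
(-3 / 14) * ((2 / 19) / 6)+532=141511 / 266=532.00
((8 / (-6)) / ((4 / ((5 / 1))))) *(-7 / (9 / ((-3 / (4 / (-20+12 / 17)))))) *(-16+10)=-5740 / 51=-112.55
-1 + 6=5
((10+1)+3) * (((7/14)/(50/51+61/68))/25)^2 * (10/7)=41616/18336125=0.00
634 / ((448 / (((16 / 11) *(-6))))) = -951 / 77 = -12.35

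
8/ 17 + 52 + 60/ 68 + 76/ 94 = 43275/ 799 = 54.16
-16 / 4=-4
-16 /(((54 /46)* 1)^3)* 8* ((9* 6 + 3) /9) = -29590144 /59049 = -501.11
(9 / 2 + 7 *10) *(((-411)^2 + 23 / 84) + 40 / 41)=86683465823 / 6888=12584707.58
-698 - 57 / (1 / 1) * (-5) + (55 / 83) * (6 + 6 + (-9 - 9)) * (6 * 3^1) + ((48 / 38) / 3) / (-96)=-9170015 / 18924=-484.57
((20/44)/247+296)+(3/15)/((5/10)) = 296.40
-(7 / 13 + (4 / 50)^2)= -0.54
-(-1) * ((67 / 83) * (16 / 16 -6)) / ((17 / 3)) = -1005 / 1411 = -0.71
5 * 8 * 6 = 240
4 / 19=0.21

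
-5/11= -0.45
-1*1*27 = -27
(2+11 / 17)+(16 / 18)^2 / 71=259883 / 97767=2.66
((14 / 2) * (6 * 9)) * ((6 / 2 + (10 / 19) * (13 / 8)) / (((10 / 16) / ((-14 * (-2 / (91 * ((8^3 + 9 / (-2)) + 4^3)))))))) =196896 / 156845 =1.26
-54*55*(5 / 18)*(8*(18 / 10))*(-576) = 6842880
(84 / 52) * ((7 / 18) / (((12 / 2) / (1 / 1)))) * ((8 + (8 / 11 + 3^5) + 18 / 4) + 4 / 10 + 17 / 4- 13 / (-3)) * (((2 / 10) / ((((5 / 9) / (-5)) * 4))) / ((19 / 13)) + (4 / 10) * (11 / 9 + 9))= 110908036141 / 1056369600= 104.99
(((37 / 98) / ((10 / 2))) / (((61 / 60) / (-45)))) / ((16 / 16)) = -9990 / 2989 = -3.34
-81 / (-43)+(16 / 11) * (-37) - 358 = -193899 / 473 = -409.93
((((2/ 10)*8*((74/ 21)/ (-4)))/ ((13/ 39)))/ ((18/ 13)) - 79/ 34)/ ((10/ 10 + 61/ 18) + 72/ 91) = -748709/ 721225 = -1.04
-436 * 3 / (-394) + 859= 169877 / 197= 862.32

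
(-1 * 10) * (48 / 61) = -7.87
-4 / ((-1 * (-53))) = -4 / 53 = -0.08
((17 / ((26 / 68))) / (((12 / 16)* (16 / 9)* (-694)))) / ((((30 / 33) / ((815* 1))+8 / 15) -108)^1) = 23317965 / 52152320584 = 0.00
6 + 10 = 16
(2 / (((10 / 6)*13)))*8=48 / 65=0.74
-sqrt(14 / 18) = -sqrt(7) / 3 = -0.88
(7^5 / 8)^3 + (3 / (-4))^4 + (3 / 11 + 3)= 52223176629587 / 5632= 9272581077.70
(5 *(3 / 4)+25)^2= 13225 / 16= 826.56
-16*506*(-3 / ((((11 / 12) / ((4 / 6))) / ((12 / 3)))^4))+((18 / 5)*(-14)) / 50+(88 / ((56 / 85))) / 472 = 956200250164001 / 549703000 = 1739485.23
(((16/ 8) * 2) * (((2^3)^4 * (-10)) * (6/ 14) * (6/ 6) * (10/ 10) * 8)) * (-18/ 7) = 70778880/ 49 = 1444466.94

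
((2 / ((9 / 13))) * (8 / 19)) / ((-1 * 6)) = -104 / 513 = -0.20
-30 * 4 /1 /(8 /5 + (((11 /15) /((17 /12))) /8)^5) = -17038284000000 /227177281051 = -75.00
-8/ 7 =-1.14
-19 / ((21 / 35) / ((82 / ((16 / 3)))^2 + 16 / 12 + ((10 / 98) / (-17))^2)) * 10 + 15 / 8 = -15043436002765 / 199840032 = -75277.39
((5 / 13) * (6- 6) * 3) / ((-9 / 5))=0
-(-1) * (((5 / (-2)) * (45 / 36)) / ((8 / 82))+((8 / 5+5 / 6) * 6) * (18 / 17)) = -45077 / 2720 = -16.57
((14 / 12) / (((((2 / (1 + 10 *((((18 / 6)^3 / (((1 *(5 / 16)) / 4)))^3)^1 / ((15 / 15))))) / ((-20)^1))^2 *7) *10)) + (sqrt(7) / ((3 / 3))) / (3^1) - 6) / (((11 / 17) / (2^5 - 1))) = 13605330140127640731.62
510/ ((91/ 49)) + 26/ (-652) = 1163651/ 4238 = 274.58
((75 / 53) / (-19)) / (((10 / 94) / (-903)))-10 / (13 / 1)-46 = 7663739 / 13091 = 585.42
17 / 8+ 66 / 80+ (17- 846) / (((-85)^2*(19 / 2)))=1613213 / 549100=2.94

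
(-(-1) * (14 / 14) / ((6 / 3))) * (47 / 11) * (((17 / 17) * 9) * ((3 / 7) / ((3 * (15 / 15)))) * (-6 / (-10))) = 1269 / 770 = 1.65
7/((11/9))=63/11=5.73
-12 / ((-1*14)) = 6 / 7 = 0.86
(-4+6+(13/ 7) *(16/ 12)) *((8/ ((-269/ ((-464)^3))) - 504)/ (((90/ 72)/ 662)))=198891435024512/ 28245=7041651089.56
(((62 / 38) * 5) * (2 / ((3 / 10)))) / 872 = 775 / 12426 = 0.06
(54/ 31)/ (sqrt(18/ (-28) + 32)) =0.31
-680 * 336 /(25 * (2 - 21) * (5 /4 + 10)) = 60928 /1425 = 42.76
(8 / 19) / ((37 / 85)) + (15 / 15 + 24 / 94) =73437 / 33041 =2.22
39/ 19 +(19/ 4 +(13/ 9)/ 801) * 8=5488025/ 136971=40.07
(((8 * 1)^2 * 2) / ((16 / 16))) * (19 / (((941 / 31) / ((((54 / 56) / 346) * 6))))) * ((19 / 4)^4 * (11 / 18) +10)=1120488273 / 2604688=430.18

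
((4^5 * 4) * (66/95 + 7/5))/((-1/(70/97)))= -11411456/1843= -6191.78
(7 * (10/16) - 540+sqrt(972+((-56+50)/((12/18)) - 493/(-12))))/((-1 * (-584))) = -4285/4672+sqrt(36147)/3504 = -0.86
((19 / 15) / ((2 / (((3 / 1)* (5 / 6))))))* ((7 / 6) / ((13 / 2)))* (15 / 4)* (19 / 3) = 12635 / 1872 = 6.75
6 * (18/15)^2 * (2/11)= 432/275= 1.57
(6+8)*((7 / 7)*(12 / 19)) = 168 / 19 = 8.84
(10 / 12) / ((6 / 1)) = 5 / 36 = 0.14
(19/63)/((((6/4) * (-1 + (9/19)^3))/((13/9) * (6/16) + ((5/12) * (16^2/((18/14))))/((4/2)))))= -1182923717/125125560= -9.45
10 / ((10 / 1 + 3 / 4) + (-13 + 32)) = 0.34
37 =37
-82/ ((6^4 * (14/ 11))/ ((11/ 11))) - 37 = -336115/ 9072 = -37.05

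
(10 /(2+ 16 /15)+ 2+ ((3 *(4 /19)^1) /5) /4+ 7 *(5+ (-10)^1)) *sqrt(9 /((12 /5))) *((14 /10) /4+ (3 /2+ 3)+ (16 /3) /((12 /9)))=-11489247 *sqrt(15) /87400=-509.13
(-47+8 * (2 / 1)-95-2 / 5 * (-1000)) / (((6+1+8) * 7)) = 274 / 105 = 2.61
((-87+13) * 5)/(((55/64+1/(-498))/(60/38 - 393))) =43850931840/259597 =168919.25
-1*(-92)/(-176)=-23/44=-0.52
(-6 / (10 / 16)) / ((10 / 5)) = -24 / 5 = -4.80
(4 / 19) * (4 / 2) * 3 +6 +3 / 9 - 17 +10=34 / 57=0.60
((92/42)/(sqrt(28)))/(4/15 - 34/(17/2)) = -115* sqrt(7)/2744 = -0.11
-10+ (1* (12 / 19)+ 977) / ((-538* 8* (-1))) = -799185 / 81776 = -9.77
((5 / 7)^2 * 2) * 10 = 500 / 49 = 10.20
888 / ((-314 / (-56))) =158.37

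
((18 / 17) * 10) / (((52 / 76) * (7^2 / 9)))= 2.84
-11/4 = -2.75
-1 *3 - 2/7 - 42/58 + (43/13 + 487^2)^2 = 1929792886075234/34307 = 56250703532.08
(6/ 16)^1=3/ 8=0.38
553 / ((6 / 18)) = 1659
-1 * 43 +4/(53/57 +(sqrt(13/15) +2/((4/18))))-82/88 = -3040635473/69858844-4332 * sqrt(195)/1587701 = -43.56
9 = 9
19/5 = 3.80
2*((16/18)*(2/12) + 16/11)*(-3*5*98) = -466480/99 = -4711.92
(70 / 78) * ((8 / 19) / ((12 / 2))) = 140 / 2223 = 0.06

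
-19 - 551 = -570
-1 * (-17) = 17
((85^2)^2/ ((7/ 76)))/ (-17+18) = 3967247500/ 7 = 566749642.86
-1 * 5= -5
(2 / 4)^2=1 / 4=0.25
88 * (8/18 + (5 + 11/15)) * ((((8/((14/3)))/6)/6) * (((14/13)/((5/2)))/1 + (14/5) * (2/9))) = 2152832/78975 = 27.26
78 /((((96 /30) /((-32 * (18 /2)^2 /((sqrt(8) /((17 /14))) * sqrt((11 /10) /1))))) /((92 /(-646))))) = 726570 * sqrt(55) /1463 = 3683.11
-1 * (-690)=690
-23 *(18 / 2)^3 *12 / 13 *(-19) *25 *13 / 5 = 19114380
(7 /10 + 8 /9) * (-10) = -15.89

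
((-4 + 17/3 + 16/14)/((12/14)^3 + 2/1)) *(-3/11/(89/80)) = -0.26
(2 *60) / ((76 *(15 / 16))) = 32 / 19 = 1.68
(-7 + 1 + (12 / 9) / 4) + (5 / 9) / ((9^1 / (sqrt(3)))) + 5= -0.56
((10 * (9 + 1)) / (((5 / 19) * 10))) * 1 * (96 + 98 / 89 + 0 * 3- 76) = 71364 / 89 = 801.84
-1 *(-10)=10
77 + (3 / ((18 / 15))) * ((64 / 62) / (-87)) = 207589 / 2697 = 76.97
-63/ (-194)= 63/ 194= 0.32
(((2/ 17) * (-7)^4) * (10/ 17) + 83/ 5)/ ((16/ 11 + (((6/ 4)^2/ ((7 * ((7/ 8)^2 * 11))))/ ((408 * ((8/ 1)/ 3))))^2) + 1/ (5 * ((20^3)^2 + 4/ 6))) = 5774466333978018352368/ 45957878908825528429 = 125.65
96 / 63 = 32 / 21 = 1.52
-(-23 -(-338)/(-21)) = 821/21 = 39.10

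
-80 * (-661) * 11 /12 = 145420 /3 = 48473.33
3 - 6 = -3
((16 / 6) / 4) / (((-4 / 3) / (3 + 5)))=-4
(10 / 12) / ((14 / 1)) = 5 / 84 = 0.06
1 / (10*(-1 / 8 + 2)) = 4 / 75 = 0.05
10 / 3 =3.33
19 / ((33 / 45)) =285 / 11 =25.91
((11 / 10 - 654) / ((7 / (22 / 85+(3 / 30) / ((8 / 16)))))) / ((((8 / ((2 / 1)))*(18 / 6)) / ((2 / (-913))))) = 0.01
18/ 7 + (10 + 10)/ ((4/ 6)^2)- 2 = 319/ 7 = 45.57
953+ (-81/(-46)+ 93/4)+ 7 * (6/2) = 91909/92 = 999.01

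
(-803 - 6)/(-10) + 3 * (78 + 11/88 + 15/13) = 165743/520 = 318.74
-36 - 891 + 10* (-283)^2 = 799963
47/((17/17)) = 47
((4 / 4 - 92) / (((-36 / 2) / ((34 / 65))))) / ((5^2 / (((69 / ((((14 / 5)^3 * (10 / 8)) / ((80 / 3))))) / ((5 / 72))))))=25024 / 245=102.14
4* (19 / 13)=5.85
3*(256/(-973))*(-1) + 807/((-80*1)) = -723771/77840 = -9.30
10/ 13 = 0.77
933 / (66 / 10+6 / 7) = 10885 / 87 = 125.11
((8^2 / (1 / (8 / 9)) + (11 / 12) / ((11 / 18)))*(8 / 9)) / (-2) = -2102 / 81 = -25.95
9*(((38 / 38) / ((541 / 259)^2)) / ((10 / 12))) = 3622374 / 1463405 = 2.48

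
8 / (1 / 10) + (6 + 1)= 87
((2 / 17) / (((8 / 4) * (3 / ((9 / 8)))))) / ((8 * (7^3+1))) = 3 / 374272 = 0.00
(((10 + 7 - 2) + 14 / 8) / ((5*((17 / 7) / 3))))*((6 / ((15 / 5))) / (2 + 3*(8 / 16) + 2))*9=12663 / 935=13.54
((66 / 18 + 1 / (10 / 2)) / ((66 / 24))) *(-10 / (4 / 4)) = -464 / 33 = -14.06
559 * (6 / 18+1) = 2236 / 3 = 745.33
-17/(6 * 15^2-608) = -17/742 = -0.02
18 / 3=6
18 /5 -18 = -72 /5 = -14.40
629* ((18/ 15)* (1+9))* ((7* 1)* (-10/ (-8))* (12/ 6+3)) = 330225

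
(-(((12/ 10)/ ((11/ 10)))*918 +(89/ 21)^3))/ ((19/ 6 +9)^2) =-439095340/ 60318951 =-7.28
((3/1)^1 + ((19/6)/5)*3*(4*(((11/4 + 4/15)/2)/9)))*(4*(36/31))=46156/2325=19.85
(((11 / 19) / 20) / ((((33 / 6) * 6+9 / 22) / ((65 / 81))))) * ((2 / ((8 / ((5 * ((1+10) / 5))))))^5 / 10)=253333223 / 23166259200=0.01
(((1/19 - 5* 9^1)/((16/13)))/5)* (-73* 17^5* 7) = 4027510991777/760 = 5299356568.13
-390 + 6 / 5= -1944 / 5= -388.80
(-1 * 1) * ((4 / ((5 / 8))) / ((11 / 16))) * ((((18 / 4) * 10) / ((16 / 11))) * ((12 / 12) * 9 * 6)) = -15552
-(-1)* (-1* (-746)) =746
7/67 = 0.10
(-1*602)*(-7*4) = 16856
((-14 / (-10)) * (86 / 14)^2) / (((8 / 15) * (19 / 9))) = 49923 / 1064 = 46.92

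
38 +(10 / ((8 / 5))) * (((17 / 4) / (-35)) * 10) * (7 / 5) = 219 / 8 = 27.38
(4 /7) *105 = 60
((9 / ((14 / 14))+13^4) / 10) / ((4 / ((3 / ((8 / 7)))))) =59997 / 32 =1874.91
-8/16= -1/2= -0.50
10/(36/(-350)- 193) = -1750/33793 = -0.05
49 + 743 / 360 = 18383 / 360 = 51.06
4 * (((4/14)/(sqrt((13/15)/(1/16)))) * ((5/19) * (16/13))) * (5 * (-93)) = -74400 * sqrt(195)/22477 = -46.22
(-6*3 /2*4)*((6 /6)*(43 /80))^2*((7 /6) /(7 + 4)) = -38829 /35200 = -1.10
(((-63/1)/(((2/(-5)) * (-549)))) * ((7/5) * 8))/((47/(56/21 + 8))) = -6272/8601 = -0.73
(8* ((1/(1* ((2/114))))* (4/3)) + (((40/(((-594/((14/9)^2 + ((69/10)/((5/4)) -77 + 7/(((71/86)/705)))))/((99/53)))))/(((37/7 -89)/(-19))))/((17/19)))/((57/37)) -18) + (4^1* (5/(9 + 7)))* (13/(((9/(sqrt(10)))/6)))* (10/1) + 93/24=325* sqrt(10)/3 + 257702325501517/546560547480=814.08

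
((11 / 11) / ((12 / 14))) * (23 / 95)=161 / 570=0.28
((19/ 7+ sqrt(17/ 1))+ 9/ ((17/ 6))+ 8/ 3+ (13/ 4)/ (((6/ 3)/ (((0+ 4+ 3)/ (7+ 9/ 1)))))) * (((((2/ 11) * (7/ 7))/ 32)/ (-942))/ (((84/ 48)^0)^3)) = -423527/ 7576031232 - sqrt(17)/ 165792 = -0.00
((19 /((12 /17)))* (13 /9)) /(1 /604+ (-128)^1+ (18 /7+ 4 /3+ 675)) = 261079 /3699369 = 0.07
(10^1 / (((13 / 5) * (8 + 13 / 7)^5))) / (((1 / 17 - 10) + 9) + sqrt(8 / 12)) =-22857520 / 128771914401 - 24286115 * sqrt(6) / 386315743203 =-0.00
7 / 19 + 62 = 1185 / 19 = 62.37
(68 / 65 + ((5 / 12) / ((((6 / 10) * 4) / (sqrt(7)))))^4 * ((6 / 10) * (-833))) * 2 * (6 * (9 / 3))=-197527576349 / 258785280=-763.29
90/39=30/13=2.31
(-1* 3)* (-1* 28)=84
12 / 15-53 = -261 / 5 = -52.20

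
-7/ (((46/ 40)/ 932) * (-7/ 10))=186400/ 23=8104.35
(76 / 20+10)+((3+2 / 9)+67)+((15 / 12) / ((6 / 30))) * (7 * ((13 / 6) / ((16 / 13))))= 927593 / 5760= 161.04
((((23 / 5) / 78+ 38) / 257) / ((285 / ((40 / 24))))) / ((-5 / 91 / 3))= -0.05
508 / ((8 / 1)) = 127 / 2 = 63.50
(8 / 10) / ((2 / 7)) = 14 / 5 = 2.80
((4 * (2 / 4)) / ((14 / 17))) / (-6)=-17 / 42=-0.40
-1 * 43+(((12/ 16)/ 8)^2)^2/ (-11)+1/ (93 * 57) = -43.00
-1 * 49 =-49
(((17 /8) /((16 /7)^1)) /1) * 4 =119 /32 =3.72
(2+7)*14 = 126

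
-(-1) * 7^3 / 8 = 42.88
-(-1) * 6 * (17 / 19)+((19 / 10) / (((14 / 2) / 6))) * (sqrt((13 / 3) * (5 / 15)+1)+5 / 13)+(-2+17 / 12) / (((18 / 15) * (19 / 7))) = 19 * sqrt(22) / 35+723985 / 124488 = 8.36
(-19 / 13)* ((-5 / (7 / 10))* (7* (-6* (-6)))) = 2630.77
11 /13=0.85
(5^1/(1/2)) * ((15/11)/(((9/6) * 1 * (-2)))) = -4.55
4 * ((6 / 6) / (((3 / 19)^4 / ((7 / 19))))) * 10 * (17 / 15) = 6529768 / 243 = 26871.47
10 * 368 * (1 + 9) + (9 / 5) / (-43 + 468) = 78200009 / 2125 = 36800.00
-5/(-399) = 5/399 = 0.01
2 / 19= 0.11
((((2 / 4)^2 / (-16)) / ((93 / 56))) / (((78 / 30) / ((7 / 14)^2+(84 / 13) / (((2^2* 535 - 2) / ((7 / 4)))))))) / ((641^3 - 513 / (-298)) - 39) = -74006065 / 21098794015265892432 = -0.00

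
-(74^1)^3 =-405224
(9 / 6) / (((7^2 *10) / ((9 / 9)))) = 0.00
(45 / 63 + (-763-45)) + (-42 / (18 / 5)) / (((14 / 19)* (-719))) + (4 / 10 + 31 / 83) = -10107072277 / 12532170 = -806.49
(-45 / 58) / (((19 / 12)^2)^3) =-67184640 / 1364330549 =-0.05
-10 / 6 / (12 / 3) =-5 / 12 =-0.42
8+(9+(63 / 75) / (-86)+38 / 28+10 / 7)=148814 / 7525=19.78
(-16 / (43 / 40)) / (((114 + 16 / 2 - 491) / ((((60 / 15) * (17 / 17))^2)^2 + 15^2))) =19.40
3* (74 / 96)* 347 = 12839 / 16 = 802.44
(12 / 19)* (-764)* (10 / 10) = -9168 / 19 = -482.53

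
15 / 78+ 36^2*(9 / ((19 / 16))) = 4852319 / 494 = 9822.51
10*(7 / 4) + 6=47 / 2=23.50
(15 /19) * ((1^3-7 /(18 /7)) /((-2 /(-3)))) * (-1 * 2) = 155 /38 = 4.08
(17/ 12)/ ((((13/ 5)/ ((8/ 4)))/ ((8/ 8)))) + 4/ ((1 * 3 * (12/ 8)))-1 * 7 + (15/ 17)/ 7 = -136315/ 27846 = -4.90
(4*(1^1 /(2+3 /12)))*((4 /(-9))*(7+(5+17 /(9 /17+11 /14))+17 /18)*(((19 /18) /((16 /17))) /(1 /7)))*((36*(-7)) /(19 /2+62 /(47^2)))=40767466801208 /9605110815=4244.35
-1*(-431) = 431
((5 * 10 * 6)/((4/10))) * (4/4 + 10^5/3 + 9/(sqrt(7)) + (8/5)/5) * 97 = 654750 * sqrt(7)/7 + 2425096030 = 2425343502.24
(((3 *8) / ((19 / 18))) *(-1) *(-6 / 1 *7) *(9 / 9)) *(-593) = -566283.79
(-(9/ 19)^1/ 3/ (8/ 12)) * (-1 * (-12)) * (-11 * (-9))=-5346/ 19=-281.37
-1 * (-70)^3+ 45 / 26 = 8918045 / 26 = 343001.73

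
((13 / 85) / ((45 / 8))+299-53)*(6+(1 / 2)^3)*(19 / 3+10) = 1129735327 / 45900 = 24612.97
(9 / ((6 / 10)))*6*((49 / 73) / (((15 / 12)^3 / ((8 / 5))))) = 49.49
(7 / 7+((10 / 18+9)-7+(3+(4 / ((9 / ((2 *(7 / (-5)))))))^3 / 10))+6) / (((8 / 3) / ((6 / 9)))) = 5632817 / 1822500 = 3.09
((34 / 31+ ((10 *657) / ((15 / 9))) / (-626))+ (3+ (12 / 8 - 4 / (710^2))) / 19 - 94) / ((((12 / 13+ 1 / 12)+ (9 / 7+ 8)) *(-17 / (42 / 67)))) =105454071427942692 / 297418332054519425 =0.35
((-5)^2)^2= 625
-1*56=-56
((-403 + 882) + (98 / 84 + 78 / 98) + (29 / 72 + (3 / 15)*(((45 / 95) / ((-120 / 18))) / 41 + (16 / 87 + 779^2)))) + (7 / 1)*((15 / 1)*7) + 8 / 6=244255687500329 / 1992526200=122585.94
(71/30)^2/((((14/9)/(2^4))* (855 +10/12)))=60492/898625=0.07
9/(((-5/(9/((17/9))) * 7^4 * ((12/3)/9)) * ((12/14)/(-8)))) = 2187/29155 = 0.08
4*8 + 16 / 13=432 / 13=33.23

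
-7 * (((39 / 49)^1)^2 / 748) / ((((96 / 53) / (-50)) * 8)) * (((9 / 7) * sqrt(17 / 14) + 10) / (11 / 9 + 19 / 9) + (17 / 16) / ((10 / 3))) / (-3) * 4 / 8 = -23780835 / 2101772288- 1209195 * sqrt(238) / 12873355264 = -0.01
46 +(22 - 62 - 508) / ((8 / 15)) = -1963 / 2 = -981.50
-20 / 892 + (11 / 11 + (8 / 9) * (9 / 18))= 2854 / 2007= 1.42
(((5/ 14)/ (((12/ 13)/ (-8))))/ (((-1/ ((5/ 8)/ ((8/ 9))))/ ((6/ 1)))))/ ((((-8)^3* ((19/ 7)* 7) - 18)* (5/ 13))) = -7605/ 2183104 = -0.00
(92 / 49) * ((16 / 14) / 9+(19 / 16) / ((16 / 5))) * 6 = 184759 / 32928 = 5.61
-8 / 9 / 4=-2 / 9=-0.22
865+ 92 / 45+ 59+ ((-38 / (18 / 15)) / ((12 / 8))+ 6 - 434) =7154 / 15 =476.93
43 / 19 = 2.26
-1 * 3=-3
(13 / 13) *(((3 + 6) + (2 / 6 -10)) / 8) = -1 / 12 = -0.08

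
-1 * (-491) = 491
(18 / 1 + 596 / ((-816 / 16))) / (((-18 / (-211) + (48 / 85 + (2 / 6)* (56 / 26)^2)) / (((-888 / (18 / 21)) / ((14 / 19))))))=-40359925970 / 9985823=-4041.72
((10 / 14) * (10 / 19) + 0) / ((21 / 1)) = 50 / 2793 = 0.02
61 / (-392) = -61 / 392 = -0.16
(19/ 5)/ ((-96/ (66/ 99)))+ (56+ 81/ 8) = 47591/ 720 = 66.10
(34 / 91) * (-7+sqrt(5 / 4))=-34 / 13+17 * sqrt(5) / 91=-2.20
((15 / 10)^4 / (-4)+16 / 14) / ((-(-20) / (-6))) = 33 / 896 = 0.04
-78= -78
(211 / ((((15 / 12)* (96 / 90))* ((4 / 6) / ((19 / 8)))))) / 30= 12027 / 640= 18.79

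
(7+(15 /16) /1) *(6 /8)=381 /64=5.95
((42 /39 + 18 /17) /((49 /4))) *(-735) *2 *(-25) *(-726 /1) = -4651656.11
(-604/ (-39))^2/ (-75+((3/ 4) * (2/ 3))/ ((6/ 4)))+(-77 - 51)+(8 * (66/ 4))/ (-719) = -670573991/ 5103462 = -131.40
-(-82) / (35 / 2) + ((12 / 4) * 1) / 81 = 4463 / 945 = 4.72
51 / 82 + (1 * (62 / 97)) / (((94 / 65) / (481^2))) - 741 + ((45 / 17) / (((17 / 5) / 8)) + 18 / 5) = 54844499306821 / 540195910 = 101527.05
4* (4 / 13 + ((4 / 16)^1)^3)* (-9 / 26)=-2421 / 5408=-0.45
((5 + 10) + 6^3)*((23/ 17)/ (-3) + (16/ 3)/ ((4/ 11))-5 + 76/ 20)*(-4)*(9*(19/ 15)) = -58268364/ 425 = -137102.03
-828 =-828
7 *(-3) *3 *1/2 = -63/2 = -31.50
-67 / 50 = -1.34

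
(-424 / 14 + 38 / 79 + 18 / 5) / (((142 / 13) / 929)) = -437525556 / 196315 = -2228.69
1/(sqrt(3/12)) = 2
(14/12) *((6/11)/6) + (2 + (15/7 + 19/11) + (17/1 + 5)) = 1175/42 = 27.98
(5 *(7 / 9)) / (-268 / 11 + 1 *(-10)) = -55 / 486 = -0.11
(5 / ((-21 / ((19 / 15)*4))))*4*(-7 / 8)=38 / 9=4.22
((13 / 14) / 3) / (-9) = -13 / 378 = -0.03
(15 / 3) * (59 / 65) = 59 / 13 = 4.54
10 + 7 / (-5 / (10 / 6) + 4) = 17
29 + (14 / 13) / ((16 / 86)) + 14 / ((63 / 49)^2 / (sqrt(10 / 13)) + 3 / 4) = 49392 * sqrt(130) / 63811 + 311343737 / 9954516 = 40.10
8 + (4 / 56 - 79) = -993 / 14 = -70.93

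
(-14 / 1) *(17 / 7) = -34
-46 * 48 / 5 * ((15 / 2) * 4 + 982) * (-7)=15641472 / 5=3128294.40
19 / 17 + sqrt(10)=4.28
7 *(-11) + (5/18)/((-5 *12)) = -77.00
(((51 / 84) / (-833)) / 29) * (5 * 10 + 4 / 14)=-88 / 69629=-0.00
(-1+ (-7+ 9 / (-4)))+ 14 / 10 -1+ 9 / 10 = -179 / 20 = -8.95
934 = 934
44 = 44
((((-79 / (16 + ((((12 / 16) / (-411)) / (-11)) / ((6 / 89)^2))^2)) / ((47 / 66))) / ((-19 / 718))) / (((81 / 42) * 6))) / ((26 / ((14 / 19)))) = 0.64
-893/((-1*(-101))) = -8.84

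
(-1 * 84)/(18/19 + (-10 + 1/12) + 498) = -19152/111499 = -0.17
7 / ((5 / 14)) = 98 / 5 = 19.60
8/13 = 0.62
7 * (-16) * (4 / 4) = -112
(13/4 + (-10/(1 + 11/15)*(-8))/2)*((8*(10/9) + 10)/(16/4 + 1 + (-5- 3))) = -116365/702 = -165.76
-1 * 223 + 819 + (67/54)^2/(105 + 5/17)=3110981753/5219640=596.01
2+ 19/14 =47/14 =3.36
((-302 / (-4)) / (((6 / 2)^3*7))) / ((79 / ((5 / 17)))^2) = 3775 / 681779322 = 0.00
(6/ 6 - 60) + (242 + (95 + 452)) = 730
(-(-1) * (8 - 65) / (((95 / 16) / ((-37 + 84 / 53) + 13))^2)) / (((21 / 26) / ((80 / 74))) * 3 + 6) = -75151245312 / 762404735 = -98.57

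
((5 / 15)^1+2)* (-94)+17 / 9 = -1957 / 9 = -217.44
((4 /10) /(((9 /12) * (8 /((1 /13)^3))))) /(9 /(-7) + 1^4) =-7 /65910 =-0.00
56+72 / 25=1472 / 25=58.88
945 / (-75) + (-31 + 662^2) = 2191002 / 5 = 438200.40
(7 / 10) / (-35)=-1 / 50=-0.02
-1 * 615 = -615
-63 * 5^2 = -1575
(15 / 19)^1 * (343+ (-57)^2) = 53880 / 19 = 2835.79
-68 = -68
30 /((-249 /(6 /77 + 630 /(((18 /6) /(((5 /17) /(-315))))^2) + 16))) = -289804520 /149606919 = -1.94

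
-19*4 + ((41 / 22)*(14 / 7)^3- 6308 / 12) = -586.76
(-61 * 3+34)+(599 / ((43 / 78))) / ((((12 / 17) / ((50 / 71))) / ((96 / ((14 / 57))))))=9051539321 / 21371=423543.09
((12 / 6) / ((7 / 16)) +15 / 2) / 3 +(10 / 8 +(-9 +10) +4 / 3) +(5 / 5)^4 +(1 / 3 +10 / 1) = 1591 / 84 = 18.94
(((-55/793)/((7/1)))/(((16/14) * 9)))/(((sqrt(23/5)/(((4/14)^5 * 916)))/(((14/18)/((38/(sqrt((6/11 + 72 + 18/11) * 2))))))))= -36640 * sqrt(129030)/67395640221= -0.00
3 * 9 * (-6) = -162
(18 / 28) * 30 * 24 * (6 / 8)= 2430 / 7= 347.14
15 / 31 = 0.48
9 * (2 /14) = 9 /7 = 1.29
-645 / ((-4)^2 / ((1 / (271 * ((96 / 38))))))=-4085 / 69376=-0.06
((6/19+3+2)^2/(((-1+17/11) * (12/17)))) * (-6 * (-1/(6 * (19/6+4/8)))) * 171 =520251/152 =3422.70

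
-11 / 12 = -0.92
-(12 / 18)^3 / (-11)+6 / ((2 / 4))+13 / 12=15575 / 1188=13.11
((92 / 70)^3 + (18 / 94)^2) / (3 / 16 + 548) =3495809584 / 830709084625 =0.00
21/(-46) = -21/46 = -0.46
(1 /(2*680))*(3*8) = 3 /170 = 0.02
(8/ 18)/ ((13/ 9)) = 4/ 13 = 0.31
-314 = -314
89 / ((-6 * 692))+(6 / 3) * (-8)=-66521 / 4152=-16.02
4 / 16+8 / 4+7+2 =45 / 4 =11.25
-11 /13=-0.85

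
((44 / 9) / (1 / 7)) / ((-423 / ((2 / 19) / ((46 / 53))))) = -16324 / 1663659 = -0.01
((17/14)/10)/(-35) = -17/4900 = -0.00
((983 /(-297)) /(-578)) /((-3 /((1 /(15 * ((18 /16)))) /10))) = -1966 /173811825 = -0.00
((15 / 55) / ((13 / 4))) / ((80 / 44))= 3 / 65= 0.05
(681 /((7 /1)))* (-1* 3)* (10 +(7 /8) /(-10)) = -1620099 /560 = -2893.03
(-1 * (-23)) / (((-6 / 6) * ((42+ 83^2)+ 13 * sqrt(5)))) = -159413 / 48037916+ 299 * sqrt(5) / 48037916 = -0.00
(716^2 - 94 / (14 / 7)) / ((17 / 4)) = 2050436 / 17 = 120613.88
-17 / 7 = -2.43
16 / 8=2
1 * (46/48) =23/24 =0.96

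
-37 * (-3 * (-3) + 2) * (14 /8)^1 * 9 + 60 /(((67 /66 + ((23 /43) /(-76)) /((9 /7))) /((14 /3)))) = -8013610143 /1306652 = -6132.93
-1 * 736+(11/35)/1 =-25749/35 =-735.69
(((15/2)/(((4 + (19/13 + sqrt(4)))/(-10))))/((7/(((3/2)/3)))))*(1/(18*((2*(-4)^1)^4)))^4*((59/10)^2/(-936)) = 3481/3852128937286222592606208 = 0.00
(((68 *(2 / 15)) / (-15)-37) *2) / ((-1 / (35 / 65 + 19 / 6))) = 2445229 / 8775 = 278.66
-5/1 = -5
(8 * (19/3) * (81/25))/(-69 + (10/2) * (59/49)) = -100548/38575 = -2.61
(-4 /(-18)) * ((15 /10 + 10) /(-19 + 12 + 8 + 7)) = 23 /72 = 0.32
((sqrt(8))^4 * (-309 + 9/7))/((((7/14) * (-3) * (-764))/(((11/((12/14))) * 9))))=-379104/191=-1984.84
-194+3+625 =434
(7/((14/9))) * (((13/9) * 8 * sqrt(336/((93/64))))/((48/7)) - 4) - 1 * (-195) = 728 * sqrt(217)/93 +177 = 292.31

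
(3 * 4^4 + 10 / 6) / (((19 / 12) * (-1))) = -9236 / 19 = -486.11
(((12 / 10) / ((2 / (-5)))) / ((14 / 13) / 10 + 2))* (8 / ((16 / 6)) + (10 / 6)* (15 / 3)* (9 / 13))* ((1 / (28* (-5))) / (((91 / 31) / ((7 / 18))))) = 589 / 49868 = 0.01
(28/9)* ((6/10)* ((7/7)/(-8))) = -7/30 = -0.23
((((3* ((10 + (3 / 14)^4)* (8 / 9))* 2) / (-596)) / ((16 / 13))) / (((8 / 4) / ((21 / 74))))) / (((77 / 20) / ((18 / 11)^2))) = -183911715 / 25626276368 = -0.01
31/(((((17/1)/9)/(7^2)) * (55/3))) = 41013/935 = 43.86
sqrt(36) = 6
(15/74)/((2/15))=1.52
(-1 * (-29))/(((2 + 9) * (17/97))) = 15.04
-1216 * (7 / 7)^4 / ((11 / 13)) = -15808 / 11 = -1437.09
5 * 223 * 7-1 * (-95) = 7900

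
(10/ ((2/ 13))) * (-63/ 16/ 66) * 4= -1365/ 88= -15.51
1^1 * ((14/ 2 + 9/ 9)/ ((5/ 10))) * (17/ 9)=272/ 9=30.22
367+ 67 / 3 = 1168 / 3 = 389.33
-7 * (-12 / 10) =42 / 5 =8.40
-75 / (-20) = 15 / 4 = 3.75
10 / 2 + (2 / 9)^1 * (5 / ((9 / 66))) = 355 / 27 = 13.15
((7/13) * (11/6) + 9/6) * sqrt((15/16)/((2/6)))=97 * sqrt(5)/52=4.17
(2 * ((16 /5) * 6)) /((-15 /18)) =-46.08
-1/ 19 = -0.05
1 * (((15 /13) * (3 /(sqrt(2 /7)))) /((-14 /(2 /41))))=-45 * sqrt(14) /7462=-0.02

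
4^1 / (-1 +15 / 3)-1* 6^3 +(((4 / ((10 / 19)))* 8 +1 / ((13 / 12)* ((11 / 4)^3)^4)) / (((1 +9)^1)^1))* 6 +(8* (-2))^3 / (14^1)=-3363557238329035333 / 7139924557040275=-471.09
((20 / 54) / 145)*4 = 8 / 783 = 0.01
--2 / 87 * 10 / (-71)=-20 / 6177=-0.00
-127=-127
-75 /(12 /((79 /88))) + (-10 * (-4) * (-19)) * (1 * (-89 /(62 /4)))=47557335 /10912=4358.26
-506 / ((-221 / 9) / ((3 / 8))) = 6831 / 884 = 7.73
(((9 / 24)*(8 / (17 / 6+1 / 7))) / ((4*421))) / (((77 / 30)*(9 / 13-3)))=-117 / 1157750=-0.00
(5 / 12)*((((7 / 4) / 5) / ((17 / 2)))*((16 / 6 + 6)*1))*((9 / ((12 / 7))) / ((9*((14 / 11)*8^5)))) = 1001 / 481296384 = 0.00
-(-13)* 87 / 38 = 1131 / 38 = 29.76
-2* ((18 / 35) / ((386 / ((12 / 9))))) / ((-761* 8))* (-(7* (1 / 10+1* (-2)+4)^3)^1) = -27783 / 734365000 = -0.00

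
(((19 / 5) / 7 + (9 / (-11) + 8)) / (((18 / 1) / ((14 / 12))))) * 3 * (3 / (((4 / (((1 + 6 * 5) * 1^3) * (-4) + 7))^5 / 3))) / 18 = -3622411365651 / 225280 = -16079595.91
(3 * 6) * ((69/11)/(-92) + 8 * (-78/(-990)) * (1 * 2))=2361/110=21.46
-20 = -20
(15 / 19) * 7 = 105 / 19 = 5.53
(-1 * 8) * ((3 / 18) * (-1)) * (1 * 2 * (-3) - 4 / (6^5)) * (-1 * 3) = 11665 / 486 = 24.00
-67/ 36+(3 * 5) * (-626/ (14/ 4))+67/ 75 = -16908097/ 6300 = -2683.82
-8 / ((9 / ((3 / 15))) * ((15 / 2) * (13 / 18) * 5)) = -32 / 4875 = -0.01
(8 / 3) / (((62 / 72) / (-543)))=-52128 / 31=-1681.55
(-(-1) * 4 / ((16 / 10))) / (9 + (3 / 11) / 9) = 165 / 596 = 0.28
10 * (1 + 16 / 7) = 230 / 7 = 32.86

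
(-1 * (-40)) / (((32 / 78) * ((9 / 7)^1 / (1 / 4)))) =455 / 24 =18.96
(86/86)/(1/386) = 386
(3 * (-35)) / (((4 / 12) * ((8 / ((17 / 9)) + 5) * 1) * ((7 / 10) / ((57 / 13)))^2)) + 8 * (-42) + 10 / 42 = -932729683 / 557193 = -1673.98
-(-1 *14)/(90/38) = 266/45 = 5.91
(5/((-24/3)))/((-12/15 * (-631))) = -25/20192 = -0.00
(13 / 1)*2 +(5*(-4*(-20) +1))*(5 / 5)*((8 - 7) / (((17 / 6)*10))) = 685 / 17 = 40.29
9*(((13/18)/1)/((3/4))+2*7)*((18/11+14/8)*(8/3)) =120392/99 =1216.08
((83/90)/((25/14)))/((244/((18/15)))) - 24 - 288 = -71369419/228750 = -312.00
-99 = -99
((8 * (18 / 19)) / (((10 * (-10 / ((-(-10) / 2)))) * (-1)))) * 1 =36 / 95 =0.38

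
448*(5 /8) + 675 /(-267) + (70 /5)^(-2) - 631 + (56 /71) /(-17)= -7444370849 /21054908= -353.57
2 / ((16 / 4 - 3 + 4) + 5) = 1 / 5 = 0.20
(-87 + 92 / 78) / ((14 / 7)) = -3347 / 78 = -42.91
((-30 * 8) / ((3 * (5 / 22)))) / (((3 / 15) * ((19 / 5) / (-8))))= 70400 / 19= 3705.26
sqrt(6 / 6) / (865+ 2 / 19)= 19 / 16437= 0.00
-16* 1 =-16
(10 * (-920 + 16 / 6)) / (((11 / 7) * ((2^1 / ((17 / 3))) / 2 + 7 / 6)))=-4346.22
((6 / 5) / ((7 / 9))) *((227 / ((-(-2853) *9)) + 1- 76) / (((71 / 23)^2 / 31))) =-63154123304 / 167789685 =-376.39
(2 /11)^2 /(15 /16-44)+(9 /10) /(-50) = -782321 /41684500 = -0.02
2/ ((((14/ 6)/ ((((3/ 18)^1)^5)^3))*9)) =1/ 4936942338048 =0.00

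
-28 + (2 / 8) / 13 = -1455 / 52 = -27.98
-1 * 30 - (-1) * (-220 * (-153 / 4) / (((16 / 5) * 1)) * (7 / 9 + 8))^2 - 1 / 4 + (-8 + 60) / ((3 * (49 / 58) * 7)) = 140356576141645 / 263424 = 532816205.59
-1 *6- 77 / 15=-167 / 15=-11.13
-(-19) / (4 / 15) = 285 / 4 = 71.25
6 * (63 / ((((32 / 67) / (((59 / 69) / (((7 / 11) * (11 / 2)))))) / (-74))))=-1316349 / 92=-14308.14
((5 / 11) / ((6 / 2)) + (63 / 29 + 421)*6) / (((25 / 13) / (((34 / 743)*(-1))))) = -60.42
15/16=0.94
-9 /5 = -1.80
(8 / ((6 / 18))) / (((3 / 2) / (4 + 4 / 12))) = 208 / 3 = 69.33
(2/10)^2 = 1/25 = 0.04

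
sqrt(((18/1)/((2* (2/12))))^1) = 3* sqrt(6) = 7.35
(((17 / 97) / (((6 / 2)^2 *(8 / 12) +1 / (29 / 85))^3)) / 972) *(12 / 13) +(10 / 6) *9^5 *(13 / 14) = 91385.36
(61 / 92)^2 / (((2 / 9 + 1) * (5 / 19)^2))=5.19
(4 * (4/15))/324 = 0.00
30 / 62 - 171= -5286 / 31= -170.52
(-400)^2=160000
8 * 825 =6600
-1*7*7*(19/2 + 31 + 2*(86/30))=-67963/30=-2265.43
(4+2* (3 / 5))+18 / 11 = 376 / 55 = 6.84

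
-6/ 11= -0.55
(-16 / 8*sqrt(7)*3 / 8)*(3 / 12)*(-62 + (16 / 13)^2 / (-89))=1399197*sqrt(7) / 120328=30.77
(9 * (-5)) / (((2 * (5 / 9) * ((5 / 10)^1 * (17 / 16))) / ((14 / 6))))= -3024 / 17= -177.88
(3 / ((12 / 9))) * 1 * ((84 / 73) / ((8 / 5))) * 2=945 / 292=3.24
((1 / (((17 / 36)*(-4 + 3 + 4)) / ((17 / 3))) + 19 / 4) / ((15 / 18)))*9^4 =137781 / 2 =68890.50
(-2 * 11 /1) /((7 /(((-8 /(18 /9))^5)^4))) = -24189255811072 /7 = -3455607973010.29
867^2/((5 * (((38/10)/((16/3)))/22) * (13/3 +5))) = 66148632/133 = 497358.14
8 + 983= 991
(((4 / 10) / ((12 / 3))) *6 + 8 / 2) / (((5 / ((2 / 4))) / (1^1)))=23 / 50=0.46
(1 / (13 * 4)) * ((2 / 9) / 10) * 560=28 / 117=0.24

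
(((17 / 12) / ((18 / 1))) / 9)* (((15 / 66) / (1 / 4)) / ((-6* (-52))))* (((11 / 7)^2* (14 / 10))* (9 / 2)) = 187 / 471744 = 0.00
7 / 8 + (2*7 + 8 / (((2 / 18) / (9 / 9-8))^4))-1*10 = 1008189543 / 8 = 126023692.88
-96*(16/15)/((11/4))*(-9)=18432/55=335.13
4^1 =4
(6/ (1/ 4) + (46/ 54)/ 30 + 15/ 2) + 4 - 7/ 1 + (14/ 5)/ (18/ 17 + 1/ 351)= 11423024/ 366525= 31.17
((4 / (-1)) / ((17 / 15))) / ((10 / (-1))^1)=6 / 17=0.35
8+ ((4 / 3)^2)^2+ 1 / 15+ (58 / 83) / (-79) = 29791189 / 2655585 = 11.22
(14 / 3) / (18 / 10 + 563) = 0.01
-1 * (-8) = 8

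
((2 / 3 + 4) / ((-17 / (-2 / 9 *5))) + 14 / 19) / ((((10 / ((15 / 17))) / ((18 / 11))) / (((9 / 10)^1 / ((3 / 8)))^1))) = 9912 / 27455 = 0.36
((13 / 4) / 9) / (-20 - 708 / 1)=-1 / 2016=-0.00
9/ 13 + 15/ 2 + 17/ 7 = 1933/ 182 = 10.62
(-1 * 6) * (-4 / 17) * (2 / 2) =24 / 17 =1.41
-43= -43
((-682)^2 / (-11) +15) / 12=-42269 / 12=-3522.42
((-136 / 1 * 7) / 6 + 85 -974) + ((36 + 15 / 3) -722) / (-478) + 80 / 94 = -1045.39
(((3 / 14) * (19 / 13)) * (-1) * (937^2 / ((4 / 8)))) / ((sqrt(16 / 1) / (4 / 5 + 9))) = -350309631 / 260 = -1347344.73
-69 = -69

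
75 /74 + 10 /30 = 299 /222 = 1.35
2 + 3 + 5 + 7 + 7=24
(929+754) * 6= 10098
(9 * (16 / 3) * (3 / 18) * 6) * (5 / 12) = 20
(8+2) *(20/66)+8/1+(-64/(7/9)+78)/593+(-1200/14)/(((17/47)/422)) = -99992.34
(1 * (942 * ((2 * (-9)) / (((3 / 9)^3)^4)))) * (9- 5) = -36044454384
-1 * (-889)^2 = -790321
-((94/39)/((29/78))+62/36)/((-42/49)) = 29981/3132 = 9.57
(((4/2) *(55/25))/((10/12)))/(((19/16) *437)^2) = 33792/1723495225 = 0.00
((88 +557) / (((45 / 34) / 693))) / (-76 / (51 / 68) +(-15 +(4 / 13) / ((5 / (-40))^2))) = -13171158 / 3769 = -3494.60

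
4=4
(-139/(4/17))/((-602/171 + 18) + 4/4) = -404073/10588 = -38.16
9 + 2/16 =73/8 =9.12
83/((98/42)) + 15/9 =782/21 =37.24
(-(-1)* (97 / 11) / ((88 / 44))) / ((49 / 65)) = 6305 / 1078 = 5.85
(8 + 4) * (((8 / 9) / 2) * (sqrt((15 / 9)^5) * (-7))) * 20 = -56000 * sqrt(15) / 81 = -2677.62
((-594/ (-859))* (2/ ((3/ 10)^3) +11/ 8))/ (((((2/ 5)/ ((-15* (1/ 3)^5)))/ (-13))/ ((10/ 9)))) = 291308875/ 2504844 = 116.30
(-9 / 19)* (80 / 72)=-10 / 19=-0.53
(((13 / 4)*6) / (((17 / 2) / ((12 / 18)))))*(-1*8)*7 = -1456 / 17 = -85.65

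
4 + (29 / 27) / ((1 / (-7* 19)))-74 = -5747 / 27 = -212.85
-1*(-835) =835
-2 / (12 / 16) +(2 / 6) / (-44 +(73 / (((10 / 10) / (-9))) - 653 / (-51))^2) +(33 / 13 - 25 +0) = -1057685420747 / 42091564008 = -25.13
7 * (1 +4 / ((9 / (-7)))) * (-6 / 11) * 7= 56.42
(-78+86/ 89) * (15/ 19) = -102840/ 1691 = -60.82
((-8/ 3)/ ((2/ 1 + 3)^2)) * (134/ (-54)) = 536/ 2025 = 0.26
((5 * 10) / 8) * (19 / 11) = 475 / 44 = 10.80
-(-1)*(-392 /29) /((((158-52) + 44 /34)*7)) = -119 /6612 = -0.02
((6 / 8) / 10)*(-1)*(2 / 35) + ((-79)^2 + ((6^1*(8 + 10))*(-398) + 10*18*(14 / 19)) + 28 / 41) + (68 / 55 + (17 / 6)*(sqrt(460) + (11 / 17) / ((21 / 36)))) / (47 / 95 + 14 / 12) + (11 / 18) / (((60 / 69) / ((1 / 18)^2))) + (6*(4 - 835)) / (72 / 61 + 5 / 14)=-247623084181512919117 / 6213872862568800 + 3230*sqrt(115) / 947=-39813.46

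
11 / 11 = 1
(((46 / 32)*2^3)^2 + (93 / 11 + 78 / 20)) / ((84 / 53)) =1686089 / 18480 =91.24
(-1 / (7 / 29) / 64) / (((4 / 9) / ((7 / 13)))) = -261 / 3328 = -0.08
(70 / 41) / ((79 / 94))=6580 / 3239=2.03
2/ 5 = 0.40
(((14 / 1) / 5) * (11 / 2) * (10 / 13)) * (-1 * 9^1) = -1386 / 13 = -106.62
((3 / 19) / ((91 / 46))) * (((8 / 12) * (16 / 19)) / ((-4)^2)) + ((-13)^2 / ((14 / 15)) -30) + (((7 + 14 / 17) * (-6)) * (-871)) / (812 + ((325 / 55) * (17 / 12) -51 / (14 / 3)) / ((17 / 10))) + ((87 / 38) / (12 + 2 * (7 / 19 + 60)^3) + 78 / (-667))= 24223969458862112311012831 / 120276303888432185559884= 201.40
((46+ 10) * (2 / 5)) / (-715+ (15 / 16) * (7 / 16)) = -28672 / 914675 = -0.03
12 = 12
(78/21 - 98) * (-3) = 1980/7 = 282.86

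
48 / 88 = 6 / 11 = 0.55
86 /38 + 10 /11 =663 /209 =3.17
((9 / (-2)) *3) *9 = -243 / 2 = -121.50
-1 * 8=-8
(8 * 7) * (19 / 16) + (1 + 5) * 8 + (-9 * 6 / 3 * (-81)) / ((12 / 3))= 479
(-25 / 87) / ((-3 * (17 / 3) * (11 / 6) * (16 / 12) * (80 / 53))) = 795 / 173536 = 0.00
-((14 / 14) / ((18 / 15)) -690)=4135 / 6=689.17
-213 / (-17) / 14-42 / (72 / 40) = -16021 / 714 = -22.44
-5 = -5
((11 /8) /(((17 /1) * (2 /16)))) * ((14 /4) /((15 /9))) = 231 /170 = 1.36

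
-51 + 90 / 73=-3633 / 73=-49.77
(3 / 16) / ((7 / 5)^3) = 375 / 5488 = 0.07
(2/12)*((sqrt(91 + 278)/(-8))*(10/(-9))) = 5*sqrt(41)/72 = 0.44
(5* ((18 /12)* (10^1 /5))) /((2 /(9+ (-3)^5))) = -1755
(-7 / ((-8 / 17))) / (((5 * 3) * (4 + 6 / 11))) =1309 / 6000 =0.22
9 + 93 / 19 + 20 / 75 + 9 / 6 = 8927 / 570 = 15.66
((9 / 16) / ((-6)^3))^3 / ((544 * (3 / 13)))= -13 / 92408905728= -0.00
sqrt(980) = 14 *sqrt(5) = 31.30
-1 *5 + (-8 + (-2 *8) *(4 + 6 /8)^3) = -6911 /4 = -1727.75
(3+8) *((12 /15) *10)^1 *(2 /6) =88 /3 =29.33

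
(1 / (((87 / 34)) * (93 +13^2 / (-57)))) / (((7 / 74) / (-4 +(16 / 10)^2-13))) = -4314311 / 6511225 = -0.66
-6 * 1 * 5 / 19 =-1.58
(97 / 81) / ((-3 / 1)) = -97 / 243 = -0.40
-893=-893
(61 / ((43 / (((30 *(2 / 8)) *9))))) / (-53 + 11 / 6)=-24705 / 13201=-1.87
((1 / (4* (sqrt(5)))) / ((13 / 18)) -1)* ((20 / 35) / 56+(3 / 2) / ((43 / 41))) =-3035 / 2107+5463* sqrt(5) / 54782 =-1.22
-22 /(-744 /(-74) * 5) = -0.44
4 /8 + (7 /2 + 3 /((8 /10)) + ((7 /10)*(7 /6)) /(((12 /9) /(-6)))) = 163 /40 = 4.08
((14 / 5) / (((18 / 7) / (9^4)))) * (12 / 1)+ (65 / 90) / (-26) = 15431467 / 180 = 85730.37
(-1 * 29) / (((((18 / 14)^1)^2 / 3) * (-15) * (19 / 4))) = 0.74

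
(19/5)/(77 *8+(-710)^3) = -0.00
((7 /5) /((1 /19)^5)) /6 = 577756.43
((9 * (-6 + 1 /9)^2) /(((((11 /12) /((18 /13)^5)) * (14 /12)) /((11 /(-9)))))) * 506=-2387328920064 /2599051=-918538.70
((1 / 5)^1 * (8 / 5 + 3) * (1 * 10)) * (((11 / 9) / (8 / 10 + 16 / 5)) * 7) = 1771 / 90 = 19.68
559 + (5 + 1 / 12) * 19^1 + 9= 7975 / 12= 664.58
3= 3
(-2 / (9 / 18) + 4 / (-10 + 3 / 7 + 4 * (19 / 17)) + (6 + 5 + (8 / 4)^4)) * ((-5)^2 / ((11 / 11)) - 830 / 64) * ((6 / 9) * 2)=1730575 / 4856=356.38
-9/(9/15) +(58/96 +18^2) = 14861/48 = 309.60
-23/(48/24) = -23/2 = -11.50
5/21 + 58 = 1223/21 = 58.24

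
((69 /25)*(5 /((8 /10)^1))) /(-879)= -23 /1172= -0.02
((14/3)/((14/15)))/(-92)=-5/92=-0.05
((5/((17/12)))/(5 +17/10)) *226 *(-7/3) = -316400/1139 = -277.79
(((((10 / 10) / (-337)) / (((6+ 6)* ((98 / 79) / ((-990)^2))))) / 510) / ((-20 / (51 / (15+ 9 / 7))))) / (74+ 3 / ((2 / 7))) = 86031 / 121195984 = 0.00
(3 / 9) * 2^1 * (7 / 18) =7 / 27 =0.26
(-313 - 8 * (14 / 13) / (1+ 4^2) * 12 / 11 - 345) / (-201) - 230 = -110784188 / 488631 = -226.72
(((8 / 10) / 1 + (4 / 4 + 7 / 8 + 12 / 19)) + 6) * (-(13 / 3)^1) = -40.33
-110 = -110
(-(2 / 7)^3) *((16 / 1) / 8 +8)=-80 / 343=-0.23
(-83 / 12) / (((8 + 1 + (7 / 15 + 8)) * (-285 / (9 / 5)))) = 249 / 99560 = 0.00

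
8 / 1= 8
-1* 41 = -41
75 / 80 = 15 / 16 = 0.94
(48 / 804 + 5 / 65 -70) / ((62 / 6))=-182553 / 27001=-6.76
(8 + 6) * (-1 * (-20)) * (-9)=-2520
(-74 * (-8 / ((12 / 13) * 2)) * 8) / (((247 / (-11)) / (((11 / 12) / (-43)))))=17908 / 7353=2.44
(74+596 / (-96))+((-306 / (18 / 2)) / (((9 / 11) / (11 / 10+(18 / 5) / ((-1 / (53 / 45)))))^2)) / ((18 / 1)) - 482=-1611195361 / 3645000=-442.03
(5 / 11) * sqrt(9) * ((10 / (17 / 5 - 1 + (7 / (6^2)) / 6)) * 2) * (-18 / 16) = -364500 / 28897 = -12.61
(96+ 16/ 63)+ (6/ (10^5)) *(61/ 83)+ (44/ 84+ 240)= 12578651647/ 37350000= 336.78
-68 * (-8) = 544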